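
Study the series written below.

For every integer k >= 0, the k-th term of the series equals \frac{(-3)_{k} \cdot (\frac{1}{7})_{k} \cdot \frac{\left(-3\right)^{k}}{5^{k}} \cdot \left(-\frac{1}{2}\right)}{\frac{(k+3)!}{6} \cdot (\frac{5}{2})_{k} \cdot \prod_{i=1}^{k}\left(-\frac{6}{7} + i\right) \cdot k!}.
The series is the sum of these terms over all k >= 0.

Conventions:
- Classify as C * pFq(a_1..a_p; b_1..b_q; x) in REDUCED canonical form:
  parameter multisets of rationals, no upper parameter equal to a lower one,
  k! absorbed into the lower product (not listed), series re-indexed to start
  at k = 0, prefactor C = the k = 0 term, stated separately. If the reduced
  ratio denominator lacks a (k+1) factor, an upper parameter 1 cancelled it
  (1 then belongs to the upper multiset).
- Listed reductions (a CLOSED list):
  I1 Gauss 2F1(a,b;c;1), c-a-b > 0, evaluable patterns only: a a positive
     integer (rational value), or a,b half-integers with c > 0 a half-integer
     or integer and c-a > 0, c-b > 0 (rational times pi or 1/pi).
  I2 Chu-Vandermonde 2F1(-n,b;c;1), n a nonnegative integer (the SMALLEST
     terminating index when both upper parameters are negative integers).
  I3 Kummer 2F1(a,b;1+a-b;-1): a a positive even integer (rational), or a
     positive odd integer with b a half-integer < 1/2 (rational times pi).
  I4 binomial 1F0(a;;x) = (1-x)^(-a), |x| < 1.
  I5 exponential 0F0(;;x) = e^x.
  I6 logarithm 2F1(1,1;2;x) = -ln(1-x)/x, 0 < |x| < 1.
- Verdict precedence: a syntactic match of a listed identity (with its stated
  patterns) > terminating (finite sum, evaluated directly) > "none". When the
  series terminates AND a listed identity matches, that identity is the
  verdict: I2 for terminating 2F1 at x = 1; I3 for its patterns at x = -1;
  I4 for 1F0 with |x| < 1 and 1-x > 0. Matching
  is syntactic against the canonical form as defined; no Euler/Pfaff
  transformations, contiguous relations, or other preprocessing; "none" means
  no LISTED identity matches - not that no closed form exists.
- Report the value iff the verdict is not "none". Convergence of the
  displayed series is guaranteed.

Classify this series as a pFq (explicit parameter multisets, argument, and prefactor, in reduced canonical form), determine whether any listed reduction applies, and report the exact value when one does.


At argument -\frac{3}{5}: a 1F2 with upper {-3}, lower {\frac{5}{2}, 4}, scaled by C = -\frac{1}{2}. Verdict: terminating - no listed pattern fits, but -3 in the upper list cuts the series at k = 3; direct evaluation. Its exact value is -\frac{51897}{87500}.

First insight: with t_0 = -\frac{1}{2}, the two geometric factors (C = -1/2) combine into one argument.
Step ratio: r(k) = -\frac{3}{5} * (k-3) / [(k+\frac{5}{2}) (k+4) (k+1)] - poly over poly, x = -\frac{3}{5} from leading terms; C = -\frac{1}{2} at k = 0.


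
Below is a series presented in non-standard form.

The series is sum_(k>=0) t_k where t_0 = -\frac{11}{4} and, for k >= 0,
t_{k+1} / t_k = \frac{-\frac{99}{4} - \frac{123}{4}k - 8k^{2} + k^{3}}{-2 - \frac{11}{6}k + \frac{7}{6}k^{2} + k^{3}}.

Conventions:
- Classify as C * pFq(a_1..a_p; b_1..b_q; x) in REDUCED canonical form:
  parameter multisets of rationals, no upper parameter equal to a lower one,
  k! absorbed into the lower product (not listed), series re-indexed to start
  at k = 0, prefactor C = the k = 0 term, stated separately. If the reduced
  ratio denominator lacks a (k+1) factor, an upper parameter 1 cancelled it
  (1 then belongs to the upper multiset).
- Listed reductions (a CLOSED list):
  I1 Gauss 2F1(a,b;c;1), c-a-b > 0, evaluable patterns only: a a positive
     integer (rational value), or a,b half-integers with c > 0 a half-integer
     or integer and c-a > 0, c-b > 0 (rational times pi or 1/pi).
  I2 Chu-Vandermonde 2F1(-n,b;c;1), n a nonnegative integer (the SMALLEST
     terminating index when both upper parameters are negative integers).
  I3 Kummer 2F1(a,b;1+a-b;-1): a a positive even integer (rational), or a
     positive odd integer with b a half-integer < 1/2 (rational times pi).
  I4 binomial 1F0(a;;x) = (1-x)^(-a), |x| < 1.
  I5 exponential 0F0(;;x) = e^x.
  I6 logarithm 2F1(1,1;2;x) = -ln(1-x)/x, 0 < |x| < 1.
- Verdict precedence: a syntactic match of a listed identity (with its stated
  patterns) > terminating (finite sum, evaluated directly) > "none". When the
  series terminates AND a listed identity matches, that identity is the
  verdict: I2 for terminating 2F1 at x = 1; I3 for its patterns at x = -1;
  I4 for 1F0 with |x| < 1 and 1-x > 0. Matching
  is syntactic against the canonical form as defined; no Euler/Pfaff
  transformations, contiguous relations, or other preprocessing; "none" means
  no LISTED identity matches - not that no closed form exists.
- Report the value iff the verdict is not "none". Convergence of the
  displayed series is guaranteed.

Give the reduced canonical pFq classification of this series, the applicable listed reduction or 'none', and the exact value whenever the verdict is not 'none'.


This is -\frac{11}{4} * 2F1(-11, \frac{3}{2}; -\frac{4}{3}; 1) in reduced canonical form. Verdict: this is Chu-Vandermonde (I2) (terminating 2F1 at x = 1 with n = 11, b = 3/2, c = -\frac{4}{3}). Its exact value is \frac{51540445}{192937984}.

The tell: x = 1 and factor the ratio over Q (C = -11/4, x = 1): negated roots = parameters.
Step ratio: r(k) = 1 * (k-11) (k+\frac{3}{2}) / [(k-\frac{4}{3}) (k+1)] - rational in k. x = 1; t_0 = -\frac{11}{4}; negate the roots.


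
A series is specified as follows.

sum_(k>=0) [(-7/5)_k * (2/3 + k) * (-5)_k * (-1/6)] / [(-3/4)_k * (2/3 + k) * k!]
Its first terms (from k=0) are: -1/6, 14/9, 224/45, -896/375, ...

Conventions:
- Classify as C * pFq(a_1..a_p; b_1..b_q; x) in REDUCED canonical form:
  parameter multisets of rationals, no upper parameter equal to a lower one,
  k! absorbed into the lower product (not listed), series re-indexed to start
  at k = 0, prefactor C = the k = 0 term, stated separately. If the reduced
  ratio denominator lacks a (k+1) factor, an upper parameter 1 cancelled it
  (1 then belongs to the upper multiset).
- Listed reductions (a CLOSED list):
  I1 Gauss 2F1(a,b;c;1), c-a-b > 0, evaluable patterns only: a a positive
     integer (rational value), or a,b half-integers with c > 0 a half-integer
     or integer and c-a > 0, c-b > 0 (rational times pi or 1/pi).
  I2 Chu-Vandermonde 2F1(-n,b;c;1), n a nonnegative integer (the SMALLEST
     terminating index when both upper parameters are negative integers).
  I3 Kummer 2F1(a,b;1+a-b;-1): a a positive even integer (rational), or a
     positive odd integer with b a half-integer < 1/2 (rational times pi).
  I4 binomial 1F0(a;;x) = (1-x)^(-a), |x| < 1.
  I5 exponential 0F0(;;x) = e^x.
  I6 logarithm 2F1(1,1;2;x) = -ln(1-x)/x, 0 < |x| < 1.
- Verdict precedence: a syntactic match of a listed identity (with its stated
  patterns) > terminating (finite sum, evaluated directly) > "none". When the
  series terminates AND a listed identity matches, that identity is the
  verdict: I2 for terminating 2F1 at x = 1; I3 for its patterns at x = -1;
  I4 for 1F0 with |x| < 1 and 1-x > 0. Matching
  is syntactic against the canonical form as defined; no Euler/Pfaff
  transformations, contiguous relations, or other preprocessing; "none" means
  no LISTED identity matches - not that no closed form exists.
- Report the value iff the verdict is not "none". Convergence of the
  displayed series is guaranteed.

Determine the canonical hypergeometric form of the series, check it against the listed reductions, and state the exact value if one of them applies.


Classification (C = -1/6): 2F1 with upper {-5, -7/5}, lower {-3/4}, argument x = 1. Verdict at x = 1: the Chu-Vandermonde identity I2 matches (terminating 2F1 at x = 1 with n = 5, b = -7/5, c = -3/4). Value: 1319329/281250.

Key observation: from the first term -1/6: k + 2/3 divides numerator and denominator alike; C = -1/6 after cancelling.
Ratio: r(k) = 1 * (k-5) (k-7/5) / [(k-3/4) (k+1)] - poly over poly, x = 1 from leading terms; C = -1/6 at k = 0.


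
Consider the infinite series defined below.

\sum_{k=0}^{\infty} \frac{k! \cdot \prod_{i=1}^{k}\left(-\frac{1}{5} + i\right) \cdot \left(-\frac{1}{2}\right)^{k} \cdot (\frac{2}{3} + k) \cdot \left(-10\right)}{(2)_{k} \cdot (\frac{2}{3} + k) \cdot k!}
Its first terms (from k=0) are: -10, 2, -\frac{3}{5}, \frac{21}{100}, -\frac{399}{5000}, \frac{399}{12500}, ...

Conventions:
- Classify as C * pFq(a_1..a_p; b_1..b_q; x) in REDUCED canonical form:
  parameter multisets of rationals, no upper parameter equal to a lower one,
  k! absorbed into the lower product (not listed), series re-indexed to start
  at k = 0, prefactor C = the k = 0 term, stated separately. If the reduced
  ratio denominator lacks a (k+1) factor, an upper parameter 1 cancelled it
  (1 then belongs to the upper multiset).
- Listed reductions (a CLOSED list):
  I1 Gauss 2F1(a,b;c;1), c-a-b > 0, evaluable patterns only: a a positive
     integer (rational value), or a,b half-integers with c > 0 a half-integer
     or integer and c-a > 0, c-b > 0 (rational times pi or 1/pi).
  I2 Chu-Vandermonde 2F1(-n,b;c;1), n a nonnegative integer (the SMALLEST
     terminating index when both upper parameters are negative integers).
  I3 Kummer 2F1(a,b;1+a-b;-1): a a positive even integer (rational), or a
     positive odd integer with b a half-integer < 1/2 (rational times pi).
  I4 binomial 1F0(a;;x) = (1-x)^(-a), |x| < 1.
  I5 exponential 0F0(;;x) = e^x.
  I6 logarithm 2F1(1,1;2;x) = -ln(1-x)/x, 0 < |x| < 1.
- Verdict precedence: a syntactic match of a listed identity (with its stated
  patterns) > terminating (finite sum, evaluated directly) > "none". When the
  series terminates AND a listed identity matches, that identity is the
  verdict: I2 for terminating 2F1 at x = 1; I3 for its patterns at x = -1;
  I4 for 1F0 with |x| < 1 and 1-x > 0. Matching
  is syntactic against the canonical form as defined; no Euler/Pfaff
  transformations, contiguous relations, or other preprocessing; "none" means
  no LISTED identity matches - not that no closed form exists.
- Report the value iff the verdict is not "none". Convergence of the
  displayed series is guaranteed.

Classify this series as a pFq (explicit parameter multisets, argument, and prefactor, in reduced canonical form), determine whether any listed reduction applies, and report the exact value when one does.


At argument -\frac{1}{2}: a 2F1 with upper {\frac{4}{5}, 1}, lower {2}, scaled by C = -10. Verdict: none (x = -\frac{1}{2}): each listed identity misses the multisets {\frac{4}{5}, 1} ; {2}.

Key observation: from the first term -10: the factorial ratio (C = -10, x = -1/2) (k+a-1)!/(a-1)! is a rising factorial (a)_k.
Step ratio: r(k) = -\frac{1}{2} * (k+\frac{4}{5}) (k+1) / [(k+2) (k+1)] - rational in k. x = -\frac{1}{2}; t_0 = -10; negate the roots.


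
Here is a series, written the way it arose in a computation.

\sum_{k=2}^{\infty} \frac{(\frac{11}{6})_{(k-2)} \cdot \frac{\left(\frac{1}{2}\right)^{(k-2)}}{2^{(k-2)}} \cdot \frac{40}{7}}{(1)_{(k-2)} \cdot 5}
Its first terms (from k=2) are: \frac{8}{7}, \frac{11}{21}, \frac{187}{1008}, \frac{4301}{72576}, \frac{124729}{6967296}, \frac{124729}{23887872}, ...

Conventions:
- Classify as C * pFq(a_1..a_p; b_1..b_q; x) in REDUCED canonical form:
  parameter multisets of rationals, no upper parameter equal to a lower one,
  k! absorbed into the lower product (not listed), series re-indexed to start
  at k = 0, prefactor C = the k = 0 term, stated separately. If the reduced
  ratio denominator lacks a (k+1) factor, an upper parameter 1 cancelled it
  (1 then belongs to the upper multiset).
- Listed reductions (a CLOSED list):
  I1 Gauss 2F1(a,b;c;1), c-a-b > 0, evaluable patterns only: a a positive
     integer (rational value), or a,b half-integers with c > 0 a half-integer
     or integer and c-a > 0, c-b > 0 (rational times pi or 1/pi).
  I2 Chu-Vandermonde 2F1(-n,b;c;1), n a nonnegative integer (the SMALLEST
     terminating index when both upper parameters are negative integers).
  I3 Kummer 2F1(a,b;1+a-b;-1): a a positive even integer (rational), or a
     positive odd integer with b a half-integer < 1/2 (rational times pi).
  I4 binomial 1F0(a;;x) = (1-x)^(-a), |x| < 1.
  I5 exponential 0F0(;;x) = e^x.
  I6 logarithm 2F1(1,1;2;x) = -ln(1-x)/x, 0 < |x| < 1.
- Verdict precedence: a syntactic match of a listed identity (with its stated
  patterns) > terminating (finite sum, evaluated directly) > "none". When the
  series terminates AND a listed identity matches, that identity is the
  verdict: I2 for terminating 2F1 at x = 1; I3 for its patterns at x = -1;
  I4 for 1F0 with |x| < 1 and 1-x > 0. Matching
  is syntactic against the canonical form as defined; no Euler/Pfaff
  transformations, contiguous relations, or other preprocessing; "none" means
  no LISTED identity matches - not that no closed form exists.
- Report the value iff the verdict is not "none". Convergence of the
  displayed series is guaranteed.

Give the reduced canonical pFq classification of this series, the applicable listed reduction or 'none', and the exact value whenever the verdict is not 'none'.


The series (x = \frac{1}{4}) is 1F0: upper {\frac{11}{6}}, lower {-}, prefactor \frac{8}{7}. Verdict: the binomial series (I4) matches (the 1F0 binomial series: exponent -11/6, x = \frac{1}{4}). Its exact value is \frac{8}{7} \cdot \left(\frac{3}{4}\right)^{-\frac{11}{6}}.

The tell: t_0 being \frac{8}{7}, the constant factors (prefactor 8/7) combine into one prefactor.
Step ratio: r(k) = \frac{1}{4} * (k+\frac{11}{6}) / [(k+1)] - rational; roots negated = parameters, x = \frac{1}{4}, C = \frac{8}{7}.


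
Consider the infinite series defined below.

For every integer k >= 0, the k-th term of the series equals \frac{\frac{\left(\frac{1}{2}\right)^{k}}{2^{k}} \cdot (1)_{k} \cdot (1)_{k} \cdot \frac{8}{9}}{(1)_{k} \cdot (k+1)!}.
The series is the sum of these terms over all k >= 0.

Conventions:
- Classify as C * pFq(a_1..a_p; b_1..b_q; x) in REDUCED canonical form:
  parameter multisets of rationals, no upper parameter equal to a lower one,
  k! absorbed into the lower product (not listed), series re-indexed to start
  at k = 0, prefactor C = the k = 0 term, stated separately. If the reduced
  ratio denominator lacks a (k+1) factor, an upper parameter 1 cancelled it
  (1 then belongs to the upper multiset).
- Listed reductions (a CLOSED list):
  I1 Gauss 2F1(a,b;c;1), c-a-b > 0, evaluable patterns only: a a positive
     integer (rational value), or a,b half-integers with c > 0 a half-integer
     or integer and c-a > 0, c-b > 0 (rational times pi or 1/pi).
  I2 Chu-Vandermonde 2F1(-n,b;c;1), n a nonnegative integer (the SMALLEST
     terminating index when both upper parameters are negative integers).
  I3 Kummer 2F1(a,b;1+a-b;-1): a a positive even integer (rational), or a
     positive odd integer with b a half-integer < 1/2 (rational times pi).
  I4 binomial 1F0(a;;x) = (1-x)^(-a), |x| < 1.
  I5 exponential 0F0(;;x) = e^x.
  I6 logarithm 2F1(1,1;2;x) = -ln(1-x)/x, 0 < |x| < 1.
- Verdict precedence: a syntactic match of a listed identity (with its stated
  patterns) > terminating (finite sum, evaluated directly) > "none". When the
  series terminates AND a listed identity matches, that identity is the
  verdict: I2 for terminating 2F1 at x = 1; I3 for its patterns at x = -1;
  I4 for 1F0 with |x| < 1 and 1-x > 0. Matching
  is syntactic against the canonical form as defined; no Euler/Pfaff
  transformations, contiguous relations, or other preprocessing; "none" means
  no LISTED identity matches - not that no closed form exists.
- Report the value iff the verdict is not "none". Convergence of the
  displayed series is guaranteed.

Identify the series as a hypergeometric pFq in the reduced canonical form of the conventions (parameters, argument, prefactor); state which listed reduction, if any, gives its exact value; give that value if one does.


First insight: t_0 being \frac{8}{9}, the two k-th powers (prefactor 8/9) combine into one argument.
Term ratio: r(k) = \frac{1}{4} * (k+1) (k+1) / [(k+2) (k+1)] - rational in k. x = \frac{1}{4}; t_0 = \frac{8}{9}; negate the roots.

Canonical form: C = \frac{8}{9} times 2F1 with upper {1, 1}, lower {2}, x = \frac{1}{4}. Verdict at x = \frac{1}{4}: logarithm (I6) matches (the logarithm: parameters (1,1;2), x = \frac{1}{4}). Hence: \left(-\frac{32}{9}\right) \cdot \ln\left(\frac{3}{4}\right).


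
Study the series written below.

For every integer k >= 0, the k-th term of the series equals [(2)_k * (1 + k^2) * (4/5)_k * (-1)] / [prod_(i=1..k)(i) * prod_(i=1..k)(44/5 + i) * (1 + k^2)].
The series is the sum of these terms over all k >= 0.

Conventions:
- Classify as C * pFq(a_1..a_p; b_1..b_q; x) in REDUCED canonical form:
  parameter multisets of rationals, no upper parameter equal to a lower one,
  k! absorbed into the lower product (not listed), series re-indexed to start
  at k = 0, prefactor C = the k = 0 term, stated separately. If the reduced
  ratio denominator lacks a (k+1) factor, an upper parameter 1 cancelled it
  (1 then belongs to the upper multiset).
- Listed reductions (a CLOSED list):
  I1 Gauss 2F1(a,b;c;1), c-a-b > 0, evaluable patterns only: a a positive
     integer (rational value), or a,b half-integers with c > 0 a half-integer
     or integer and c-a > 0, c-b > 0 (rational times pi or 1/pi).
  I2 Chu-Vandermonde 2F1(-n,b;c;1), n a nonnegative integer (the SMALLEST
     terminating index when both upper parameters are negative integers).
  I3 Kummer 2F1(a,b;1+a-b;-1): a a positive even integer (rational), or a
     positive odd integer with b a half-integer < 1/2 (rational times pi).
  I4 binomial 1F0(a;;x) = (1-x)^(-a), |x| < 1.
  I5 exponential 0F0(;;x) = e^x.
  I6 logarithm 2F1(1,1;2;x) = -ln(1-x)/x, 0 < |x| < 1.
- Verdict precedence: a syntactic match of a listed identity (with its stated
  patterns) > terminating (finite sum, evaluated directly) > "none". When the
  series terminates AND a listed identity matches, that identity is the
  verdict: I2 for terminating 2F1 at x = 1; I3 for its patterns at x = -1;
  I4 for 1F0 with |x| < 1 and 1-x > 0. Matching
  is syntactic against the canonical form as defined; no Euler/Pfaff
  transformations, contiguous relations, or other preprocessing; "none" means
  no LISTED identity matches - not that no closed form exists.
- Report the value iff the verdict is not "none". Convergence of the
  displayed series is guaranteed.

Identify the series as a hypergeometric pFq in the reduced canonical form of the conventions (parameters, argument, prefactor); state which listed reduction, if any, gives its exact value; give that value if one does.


x = 1 here; the reduced form reads 2F1, upper {4/5, 2}, lower {49/5}, C = -1. Verdict at x = 1: the Gauss summation I1 matches (x = 1: the Gamma ratio telescopes since c-a-b = 7 > 0 and a = 2 in Z>0). Value: -429/350.

The tell: with t_0 = -1, k^2 + 1 divides numerator and denominator alike; prefactor -1 after cancelling.
Term ratio: r(k) = 1 * (k+4/5) (k+2) / [(k+49/5) (k+1)] - poly over poly, x = 1 from leading terms; C = -1 at k = 0.


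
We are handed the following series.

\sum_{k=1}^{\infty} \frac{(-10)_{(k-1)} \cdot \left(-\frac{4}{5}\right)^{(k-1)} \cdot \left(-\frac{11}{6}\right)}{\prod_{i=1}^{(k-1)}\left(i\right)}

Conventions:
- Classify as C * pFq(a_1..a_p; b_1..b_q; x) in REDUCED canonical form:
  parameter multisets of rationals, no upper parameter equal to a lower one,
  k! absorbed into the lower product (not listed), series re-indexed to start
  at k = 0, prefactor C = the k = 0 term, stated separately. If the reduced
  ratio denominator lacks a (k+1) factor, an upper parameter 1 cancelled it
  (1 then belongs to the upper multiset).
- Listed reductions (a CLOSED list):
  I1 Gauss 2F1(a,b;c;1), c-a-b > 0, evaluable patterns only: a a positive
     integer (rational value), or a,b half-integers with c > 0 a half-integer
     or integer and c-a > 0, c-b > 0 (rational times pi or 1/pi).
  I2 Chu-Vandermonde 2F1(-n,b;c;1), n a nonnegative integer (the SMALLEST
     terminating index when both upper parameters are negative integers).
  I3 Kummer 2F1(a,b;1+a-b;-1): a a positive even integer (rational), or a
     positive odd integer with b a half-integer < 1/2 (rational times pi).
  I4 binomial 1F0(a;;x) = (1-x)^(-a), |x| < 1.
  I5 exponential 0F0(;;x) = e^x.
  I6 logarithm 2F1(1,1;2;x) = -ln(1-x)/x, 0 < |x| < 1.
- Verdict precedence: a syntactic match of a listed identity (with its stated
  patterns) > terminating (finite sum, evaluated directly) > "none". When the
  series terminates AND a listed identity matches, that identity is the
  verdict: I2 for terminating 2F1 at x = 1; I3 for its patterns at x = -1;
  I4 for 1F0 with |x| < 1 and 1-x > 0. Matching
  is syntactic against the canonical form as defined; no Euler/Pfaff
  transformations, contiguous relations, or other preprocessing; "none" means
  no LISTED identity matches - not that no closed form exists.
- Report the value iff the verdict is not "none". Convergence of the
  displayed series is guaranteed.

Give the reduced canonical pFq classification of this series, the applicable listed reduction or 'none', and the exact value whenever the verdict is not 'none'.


Key step: t_0 being -\frac{11}{6}, the product of the first k integers (prefactor -11/6) is k!.
Term ratio: r(k) = -\frac{4}{5} * (k-10) / [(k+1)] - rational in k, leading ratio -\frac{4}{5}; with t_0 = -\frac{11}{6}, classification follows.

With C = -\frac{11}{6}: the canonical form is 1F0(-10; -; -\frac{4}{5}). Verdict: the I4 binomial reduction fires (the 1F0 binomial series: exponent 10, x = -\frac{4}{5}). Its exact value is -\frac{12784876137}{19531250}.


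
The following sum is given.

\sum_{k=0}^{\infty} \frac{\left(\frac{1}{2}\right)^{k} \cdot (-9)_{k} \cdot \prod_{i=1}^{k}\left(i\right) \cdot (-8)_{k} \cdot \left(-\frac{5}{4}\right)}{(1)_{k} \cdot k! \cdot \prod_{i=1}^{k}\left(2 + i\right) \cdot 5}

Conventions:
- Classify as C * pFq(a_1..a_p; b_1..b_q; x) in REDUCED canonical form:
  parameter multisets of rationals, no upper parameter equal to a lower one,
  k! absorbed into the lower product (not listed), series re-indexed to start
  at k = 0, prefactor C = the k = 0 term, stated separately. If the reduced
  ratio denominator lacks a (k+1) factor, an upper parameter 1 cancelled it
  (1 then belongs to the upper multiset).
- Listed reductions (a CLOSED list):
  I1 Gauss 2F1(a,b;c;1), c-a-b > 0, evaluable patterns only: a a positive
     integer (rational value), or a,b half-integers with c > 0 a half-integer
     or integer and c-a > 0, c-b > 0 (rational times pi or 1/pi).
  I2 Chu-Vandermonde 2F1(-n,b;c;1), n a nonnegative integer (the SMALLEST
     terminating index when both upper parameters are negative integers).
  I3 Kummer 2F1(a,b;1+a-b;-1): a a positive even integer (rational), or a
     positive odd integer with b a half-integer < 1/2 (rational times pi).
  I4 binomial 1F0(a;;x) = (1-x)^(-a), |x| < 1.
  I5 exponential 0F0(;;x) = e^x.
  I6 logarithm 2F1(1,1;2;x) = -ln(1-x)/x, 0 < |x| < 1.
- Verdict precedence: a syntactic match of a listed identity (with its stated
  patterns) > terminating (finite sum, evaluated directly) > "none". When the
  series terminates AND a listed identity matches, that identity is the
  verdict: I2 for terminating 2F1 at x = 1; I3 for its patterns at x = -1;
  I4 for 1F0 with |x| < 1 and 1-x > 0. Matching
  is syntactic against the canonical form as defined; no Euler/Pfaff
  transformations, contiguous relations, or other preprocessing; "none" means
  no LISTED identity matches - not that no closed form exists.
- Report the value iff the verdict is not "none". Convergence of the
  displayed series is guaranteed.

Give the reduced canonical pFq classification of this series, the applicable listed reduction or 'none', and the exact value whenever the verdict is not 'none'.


At argument \frac{1}{2}: a 2F1 with upper {-9, -8}, lower {3}, scaled by C = -\frac{1}{4}. Verdict: terminating - no listed pattern fits, but -8 in the upper list cuts the series at k = 8; direct evaluation. Its exact value is -\frac{41581}{1024}.

Key observation: from the first term -\frac{1}{4}: the constant factors (prefactor -1/4) combine into one prefactor.
Adjacent-term ratio: r(k) = \frac{1}{2} * (k-9) (k-8) / [(k+3) (k+1)] - poly over poly, x = \frac{1}{2} from leading terms; C = -\frac{1}{4} at k = 0.


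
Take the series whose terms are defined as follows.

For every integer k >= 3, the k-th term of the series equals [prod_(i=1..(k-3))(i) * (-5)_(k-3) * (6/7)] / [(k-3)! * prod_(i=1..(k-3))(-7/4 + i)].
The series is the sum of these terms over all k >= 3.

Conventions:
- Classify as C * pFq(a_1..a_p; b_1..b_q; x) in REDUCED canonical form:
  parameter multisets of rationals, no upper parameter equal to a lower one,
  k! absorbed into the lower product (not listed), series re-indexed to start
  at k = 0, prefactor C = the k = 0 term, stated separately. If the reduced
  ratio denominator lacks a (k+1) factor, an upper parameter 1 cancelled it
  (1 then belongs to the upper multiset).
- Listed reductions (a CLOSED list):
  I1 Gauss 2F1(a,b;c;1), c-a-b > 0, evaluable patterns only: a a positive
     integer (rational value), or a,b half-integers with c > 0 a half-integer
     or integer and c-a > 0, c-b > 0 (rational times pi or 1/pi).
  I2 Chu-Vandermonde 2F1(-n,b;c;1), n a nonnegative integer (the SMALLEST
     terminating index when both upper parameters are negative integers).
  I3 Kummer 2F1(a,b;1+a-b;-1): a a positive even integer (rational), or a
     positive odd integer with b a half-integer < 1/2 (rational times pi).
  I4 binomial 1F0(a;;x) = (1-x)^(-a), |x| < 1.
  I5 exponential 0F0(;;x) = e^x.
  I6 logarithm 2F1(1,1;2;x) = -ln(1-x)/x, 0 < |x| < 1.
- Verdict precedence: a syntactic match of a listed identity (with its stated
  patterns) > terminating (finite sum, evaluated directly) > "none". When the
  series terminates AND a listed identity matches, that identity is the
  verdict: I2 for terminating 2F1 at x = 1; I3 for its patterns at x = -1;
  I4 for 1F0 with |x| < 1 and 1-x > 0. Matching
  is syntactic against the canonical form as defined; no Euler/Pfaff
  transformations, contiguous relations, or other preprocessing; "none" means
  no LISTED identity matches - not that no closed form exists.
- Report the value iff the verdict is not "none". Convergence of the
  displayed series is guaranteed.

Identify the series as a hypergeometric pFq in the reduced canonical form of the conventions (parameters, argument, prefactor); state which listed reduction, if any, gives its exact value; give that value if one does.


This is 6/7 * 2F1(-5, 1; -3/4; 1) in reduced canonical form. Verdict: the Chu-Vandermonde identity I2 matches (terminating 2F1 at x = 1 with n = 5, b = 1, c = -3/4). Value: -6/13.

First insight: t_0 = 6/7 here, and the running product (C = 6/7, x = 1) telescopes to a rising factorial.
Ratio: r(k) = 1 * (k-5) (k+1) / [(k-3/4) (k+1)] - rational in k, leading ratio 1; with t_0 = 6/7, classification follows.


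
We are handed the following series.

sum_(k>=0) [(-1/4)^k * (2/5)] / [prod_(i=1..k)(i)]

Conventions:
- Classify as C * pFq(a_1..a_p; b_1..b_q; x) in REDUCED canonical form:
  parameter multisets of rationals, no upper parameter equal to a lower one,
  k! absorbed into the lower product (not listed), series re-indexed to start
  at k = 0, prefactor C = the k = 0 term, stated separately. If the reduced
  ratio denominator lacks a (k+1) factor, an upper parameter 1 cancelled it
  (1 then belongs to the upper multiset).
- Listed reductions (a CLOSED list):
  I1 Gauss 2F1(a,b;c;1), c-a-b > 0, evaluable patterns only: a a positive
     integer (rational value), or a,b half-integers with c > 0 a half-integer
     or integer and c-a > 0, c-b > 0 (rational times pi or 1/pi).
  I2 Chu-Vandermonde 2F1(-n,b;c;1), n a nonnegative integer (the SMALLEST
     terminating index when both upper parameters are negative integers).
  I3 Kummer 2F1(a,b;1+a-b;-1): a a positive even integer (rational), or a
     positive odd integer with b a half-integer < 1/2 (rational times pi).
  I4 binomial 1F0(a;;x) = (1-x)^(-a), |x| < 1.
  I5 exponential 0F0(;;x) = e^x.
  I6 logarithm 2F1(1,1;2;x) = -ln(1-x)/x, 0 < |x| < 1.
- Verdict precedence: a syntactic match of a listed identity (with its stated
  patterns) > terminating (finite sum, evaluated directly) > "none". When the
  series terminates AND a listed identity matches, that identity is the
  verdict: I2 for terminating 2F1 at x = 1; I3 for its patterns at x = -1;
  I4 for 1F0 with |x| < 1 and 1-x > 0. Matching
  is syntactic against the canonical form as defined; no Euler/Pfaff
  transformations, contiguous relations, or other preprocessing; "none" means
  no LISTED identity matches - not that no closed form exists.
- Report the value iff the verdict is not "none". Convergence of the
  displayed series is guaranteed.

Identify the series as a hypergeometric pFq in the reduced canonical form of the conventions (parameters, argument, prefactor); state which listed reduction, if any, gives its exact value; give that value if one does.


At argument -1/4: a 0F0 with upper {-}, lower {-}, scaled by C = 2/5. Verdict: this is the I5 exponential reduction (the 0F0 exponential series at x = -1/4). Hence: (2/5) * e^(-1/4).

Key observation: t_0 being 2/5, the product of the first k integers (prefactor 2/5) is k!.
Consecutive-term ratio: r(k) = (-1/4) * 1 / [(k+1)] ; factor over Q: parameters, x = (-1/4), and C = 2/5.


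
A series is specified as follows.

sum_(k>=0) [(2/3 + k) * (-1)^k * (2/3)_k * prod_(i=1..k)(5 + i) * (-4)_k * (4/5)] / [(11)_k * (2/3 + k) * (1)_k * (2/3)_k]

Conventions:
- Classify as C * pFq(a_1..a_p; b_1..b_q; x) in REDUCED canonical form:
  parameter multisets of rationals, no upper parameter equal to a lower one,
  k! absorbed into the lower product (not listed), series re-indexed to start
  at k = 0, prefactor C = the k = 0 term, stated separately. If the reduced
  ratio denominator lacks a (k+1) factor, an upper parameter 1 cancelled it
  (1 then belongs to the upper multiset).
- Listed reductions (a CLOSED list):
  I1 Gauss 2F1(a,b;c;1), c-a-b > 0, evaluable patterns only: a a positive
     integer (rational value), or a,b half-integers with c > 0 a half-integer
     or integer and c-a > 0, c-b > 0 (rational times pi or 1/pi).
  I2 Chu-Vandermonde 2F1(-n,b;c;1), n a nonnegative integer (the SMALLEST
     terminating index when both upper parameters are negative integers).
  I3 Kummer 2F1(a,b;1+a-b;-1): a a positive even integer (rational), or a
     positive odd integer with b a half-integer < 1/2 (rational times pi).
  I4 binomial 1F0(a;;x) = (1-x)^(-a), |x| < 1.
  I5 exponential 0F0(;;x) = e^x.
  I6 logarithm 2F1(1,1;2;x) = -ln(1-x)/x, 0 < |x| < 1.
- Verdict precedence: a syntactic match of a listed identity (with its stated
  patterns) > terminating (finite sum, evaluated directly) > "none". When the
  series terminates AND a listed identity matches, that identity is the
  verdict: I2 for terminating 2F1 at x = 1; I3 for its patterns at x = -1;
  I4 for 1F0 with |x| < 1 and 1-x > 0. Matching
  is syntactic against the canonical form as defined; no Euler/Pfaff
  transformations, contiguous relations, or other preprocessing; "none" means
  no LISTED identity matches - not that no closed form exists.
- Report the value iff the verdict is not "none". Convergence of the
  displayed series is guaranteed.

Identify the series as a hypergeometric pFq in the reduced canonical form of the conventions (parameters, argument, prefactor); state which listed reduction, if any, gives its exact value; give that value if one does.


Canonical form: C = 4/5 times 2F1 with upper {-4, 6}, lower {11}, x = -1. Verdict (x = -1): Kummer's theorem (I3) applies (x = -1; c = 11 equals 1+a-b for upper {-4, 6}: listed pattern). Exact value: 24/5.

First insight: x = (-1) and striking the common factor k + 2/3 reduces the term (C = 4/5).
Ratio: r(k) = (-1) * (k-4) (k+6) / [(k+11) (k+1)] - poly over poly, x = (-1) from leading terms; C = 4/5 at k = 0.


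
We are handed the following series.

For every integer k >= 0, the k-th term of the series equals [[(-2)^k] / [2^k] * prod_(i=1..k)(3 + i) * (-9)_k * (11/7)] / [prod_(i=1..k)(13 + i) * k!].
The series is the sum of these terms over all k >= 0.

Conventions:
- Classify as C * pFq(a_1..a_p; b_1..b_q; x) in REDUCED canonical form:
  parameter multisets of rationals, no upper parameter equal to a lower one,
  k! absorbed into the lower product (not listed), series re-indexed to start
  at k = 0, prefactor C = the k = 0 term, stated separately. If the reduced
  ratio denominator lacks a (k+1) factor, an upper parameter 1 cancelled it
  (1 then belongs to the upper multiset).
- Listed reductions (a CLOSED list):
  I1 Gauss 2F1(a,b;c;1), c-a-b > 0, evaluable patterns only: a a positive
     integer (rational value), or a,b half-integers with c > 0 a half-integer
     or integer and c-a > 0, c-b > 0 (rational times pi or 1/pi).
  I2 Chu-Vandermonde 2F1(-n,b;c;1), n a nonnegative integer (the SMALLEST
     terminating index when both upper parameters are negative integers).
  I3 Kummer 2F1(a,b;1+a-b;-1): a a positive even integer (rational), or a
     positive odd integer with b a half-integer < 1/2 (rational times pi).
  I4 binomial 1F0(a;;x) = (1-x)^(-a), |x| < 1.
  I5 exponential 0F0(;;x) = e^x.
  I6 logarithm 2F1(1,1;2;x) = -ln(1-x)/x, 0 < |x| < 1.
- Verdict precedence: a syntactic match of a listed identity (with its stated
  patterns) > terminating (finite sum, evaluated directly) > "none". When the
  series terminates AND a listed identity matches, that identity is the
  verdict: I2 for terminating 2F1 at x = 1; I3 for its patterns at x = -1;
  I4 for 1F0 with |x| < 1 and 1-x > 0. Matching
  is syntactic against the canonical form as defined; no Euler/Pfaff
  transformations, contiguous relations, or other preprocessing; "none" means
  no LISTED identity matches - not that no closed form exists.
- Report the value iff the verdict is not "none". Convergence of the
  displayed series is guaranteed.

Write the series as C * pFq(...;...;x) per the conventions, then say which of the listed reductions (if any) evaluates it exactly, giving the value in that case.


Reduced: x = -1, 2F1, upper = {-9, 4}, lower = {14}, C = 11/7. Verdict: this is Kummer (I3) (x = -1; c = 14 equals 1+a-b for upper {-9, 4}: listed pattern). Hence: 143/7.

Structural cue: t_0 being 11/7, the two k-th powers (prefactor 11/7) combine into one argument.
Step ratio: r(k) = (-1) * (k-9) (k+4) / [(k+14) (k+1)] - rational in k. x = (-1); t_0 = 11/7; negate the roots.


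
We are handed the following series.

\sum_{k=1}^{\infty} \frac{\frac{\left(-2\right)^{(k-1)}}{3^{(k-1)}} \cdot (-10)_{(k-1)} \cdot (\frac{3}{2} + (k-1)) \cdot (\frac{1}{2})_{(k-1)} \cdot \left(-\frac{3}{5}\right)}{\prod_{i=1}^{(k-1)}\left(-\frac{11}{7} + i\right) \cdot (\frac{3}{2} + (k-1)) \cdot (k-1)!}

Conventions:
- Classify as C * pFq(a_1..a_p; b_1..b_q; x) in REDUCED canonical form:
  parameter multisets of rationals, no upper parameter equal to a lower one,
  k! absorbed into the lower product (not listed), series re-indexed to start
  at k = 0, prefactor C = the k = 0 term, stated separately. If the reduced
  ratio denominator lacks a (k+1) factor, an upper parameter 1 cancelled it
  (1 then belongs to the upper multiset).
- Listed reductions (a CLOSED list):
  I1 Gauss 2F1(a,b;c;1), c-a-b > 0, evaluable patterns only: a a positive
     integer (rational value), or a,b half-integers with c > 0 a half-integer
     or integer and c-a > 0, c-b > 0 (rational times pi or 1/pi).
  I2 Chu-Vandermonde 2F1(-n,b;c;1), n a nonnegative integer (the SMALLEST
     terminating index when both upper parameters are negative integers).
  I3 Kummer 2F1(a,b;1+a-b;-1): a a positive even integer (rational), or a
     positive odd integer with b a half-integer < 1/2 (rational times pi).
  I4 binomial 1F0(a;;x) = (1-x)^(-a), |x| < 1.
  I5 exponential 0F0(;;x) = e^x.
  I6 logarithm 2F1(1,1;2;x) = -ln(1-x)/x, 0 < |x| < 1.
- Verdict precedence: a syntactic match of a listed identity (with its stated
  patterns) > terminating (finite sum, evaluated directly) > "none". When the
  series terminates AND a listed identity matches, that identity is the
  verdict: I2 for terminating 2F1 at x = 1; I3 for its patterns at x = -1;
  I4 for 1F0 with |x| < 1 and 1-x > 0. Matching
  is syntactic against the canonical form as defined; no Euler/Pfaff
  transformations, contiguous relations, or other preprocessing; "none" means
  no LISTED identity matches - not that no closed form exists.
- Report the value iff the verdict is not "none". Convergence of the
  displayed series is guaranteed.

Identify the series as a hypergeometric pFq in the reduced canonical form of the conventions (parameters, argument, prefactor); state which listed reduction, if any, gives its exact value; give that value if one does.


Key step: with t_0 = -\frac{3}{5}, the lower running product (C = -3/5, x = -2/3) is a rising factorial.
Adjacent-term ratio: r(k) = -\frac{2}{3} * (k-10) (k+\frac{1}{2}) / [(k-\frac{4}{7}) (k+1)] ; factor over Q: parameters, x = -\frac{2}{3}, and C = -\frac{3}{5}.

Canonical form: C = -\frac{3}{5} times 2F1 with upper {-10, \frac{1}{2}}, lower {-\frac{4}{7}}, x = -\frac{2}{3}. Verdict: terminating (-10 upstairs). 11 nonzero terms in all; added directly. Sum: \frac{23003662583098609}{29767851164160}.


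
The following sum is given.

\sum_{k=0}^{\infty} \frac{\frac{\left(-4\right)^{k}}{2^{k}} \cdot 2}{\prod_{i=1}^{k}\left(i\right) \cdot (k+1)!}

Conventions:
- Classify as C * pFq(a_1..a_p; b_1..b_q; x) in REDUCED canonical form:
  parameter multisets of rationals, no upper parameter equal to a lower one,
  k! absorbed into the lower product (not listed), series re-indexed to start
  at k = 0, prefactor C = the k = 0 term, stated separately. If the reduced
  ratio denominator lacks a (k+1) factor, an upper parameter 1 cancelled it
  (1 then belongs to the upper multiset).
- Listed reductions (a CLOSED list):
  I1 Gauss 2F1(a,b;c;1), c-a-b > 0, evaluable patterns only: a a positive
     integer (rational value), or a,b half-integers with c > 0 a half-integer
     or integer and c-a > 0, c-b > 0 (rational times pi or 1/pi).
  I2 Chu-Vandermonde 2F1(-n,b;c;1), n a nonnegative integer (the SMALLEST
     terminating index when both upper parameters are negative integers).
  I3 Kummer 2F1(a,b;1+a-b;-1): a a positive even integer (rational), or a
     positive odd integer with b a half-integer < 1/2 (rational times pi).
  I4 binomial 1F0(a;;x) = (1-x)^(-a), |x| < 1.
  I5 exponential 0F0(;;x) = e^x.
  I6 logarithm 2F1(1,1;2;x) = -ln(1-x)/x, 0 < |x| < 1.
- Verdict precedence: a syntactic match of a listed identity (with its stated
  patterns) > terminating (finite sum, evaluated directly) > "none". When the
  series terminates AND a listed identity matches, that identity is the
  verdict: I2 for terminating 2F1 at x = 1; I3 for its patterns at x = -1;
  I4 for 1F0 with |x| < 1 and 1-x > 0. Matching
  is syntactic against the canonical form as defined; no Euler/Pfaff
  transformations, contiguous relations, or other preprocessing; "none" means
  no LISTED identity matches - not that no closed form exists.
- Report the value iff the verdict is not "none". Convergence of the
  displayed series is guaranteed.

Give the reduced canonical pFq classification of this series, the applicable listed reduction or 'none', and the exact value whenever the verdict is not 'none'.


Reduced: x = -2, 0F1, upper = {-}, lower = {2}, C = 2. Verdict: none. Every listed pattern misses the 0F1 form at -2, upper {-}.

The tell: from the first term 2: the denominator's factorial ratio (C = 2, x = -2) is a lower Pochhammer.
Step ratio: r(k) = -2 * 1 / [(k+2) (k+1)] - poly over poly, x = -2 from leading terms; C = 2 at k = 0.


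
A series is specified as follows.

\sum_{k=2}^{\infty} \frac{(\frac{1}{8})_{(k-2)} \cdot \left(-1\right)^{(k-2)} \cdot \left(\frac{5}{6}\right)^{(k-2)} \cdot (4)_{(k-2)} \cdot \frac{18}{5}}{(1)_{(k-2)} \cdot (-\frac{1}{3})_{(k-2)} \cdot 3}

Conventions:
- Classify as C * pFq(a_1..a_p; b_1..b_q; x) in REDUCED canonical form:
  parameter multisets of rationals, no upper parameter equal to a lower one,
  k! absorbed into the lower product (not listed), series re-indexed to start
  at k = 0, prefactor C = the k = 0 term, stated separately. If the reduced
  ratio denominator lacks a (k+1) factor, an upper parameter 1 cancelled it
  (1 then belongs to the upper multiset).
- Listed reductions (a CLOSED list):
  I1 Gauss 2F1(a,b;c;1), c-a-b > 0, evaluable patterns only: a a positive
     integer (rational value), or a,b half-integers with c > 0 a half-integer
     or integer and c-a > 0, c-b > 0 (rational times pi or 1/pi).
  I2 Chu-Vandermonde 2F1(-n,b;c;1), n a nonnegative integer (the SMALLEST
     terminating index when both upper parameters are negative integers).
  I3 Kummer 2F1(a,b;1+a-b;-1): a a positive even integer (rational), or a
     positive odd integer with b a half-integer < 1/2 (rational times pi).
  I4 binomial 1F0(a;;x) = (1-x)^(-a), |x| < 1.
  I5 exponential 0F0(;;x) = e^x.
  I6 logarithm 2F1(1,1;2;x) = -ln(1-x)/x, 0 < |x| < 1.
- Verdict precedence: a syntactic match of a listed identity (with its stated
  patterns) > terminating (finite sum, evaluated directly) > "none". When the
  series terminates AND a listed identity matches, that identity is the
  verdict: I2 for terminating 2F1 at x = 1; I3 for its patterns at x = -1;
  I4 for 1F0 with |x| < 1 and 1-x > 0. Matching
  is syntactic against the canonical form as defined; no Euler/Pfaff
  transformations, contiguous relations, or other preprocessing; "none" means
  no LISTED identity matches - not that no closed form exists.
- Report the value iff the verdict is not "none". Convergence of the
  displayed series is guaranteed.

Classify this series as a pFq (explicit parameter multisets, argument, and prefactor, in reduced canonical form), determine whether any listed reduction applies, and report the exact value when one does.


Reduced: x = -\frac{5}{6}, 2F1, upper = {\frac{1}{8}, 4}, lower = {-\frac{1}{3}}, C = \frac{6}{5}. Verdict: none - at argument -\frac{5}{6} the multisets {\frac{1}{8}, 4} ; {-\frac{1}{3}} match no listed identity.

The tell: t_0 being \frac{6}{5}, (1)_k (prefactor 6/5) is k! itself.
Consecutive-term ratio: r(k) = -\frac{5}{6} * (k+\frac{1}{8}) (k+4) / [(k-\frac{1}{3}) (k+1)] - poly over poly, x = -\frac{5}{6} from leading terms; C = \frac{6}{5} at k = 0.
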